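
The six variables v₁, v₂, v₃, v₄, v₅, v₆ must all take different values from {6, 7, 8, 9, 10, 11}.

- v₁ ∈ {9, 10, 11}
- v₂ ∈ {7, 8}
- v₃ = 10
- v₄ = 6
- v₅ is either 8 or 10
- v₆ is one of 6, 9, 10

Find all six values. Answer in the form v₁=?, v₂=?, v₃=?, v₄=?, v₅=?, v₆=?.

v₁=11, v₂=7, v₃=10, v₄=6, v₅=8, v₆=9

v₃ has just one choice, so v₃ = 10. Remove 10 from v₁, v₅, v₆.
v₄'s domain is down to {6}, so v₄ = 6. Eliminate 6 elsewhere: v₆.
v₅'s domain is down to {8}, so v₅ = 8. Remove 8 from v₂.
v₆'s domain is down to {9}, so v₆ = 9. Eliminate 9 elsewhere: v₁.
v₁ must be 11 (only option left).
v₂'s domain is down to {7}, so v₂ = 7.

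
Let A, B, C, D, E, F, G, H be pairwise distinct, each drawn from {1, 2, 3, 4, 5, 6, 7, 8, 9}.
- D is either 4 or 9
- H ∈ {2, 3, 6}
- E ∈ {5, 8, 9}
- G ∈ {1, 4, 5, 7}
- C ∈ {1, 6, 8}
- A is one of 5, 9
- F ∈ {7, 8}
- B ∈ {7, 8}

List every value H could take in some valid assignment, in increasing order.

2, 3

B and F share exactly the 2 values {7, 8}; by pigeonhole those values go to them, so strike 7, 8 from C, E, G.
The 2 variables A and E are confined to {5, 9}, which locks those values in; drop them from D, G.
That leaves D = 4. Strike 4 from G.
G has just one choice, so G = 1. Remove 1 from C.
That leaves C = 6. Strike 6 from H.
No further eliminations apply; H can still be any of 2, 3.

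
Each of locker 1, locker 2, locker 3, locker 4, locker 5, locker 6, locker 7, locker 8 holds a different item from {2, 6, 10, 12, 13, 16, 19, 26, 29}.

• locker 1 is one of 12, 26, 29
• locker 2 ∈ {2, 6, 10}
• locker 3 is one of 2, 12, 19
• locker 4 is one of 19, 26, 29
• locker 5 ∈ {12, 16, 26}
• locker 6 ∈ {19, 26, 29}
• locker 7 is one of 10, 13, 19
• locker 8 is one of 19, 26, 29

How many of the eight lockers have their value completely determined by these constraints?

3

locker 4, locker 6, locker 8 share exactly the 3 values {19, 26, 29}; by pigeonhole those values go to them, so strike 19, 26, 29 from locker 1, locker 3, locker 5, locker 7.
That leaves locker 1 = 12. Strike 12 from locker 3, locker 5.
locker 3's domain is down to {2}, so locker 3 = 2. Eliminate 2 elsewhere: locker 2.
locker 5's domain is down to {16}, so locker 5 = 16.
Determined: locker 1=12, locker 3=2, locker 5=16. The other lockers each still have more than one consistent value. That makes 3.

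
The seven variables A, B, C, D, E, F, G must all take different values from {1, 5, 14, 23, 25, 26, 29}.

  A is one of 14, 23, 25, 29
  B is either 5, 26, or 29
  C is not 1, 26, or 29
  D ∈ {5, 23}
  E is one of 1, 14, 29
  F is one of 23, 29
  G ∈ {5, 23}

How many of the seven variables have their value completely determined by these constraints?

3

The 7 variables together cover exactly {1, 5, 14, 23, 25, 26, 29} — 7 values for 7 variables — and 1 appears only in E's list, so E = 1.
Among the 6 still-open variables, 26 fits only B (and all 6 values in {5, 14, 23, 25, 26, 29} must be used), so B = 26.
The 2 variables D and G are confined to {5, 23}, which locks those values in; drop them from A, C, F.
F must be 29 (only option left). So A can't be 29.
Determined: B=26, E=1, F=29. The other variables each still have more than one consistent value. That makes 3.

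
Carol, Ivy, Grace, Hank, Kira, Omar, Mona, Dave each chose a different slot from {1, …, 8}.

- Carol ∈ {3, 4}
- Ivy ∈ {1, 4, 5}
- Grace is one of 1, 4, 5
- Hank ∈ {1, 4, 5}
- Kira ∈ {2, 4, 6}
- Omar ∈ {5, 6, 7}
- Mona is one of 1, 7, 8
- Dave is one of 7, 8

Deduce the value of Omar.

The 8 variables together cover exactly {1, 2, 3, 4, 5, 6, 7, 8} — 8 values for 8 variables — and 2 appears only in Kira's list, so Kira = 2.
The 7 still-open variables draw from only 7 values {1, 3, 4, 5, 6, 7, 8}, so each is used; only Carol can be 3, hence Carol = 3.
The 6 still-open variables together cover exactly {1, 4, 5, 6, 7, 8} — 6 values for 6 variables — and 6 appears only in Omar's list, so Omar = 6.

6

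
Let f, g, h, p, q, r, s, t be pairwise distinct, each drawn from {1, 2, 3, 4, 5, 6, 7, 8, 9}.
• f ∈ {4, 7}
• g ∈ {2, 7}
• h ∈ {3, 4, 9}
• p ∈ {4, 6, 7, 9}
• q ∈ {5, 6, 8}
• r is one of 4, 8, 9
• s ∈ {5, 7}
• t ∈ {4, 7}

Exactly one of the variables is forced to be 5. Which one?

s

The 8 variables draw from only 8 values {2, 3, 4, 5, 6, 7, 8, 9}, so each is used; only g can be 2, hence g = 2.
Among the 7 still-open variables, 3 fits only h (and all 7 values in {3, 4, 5, 6, 7, 8, 9} must be used), so h = 3.
f and t between them cover only {4, 7} — a naked pair. Remove those values from p, r, s.
So 5 goes to s.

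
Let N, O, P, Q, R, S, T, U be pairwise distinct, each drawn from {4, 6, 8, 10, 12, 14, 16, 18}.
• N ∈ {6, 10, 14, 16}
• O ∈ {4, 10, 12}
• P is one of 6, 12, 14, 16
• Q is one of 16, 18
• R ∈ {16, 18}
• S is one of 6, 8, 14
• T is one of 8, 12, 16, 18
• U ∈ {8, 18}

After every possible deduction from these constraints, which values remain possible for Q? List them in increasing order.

The 8 variables together cover exactly {4, 6, 8, 10, 12, 14, 16, 18} — 8 values for 8 variables — and 4 appears only in O's list, so O = 4.
The 7 still-open variables draw from only 7 values {6, 8, 10, 12, 14, 16, 18}, so each is used; only N can be 10, hence N = 10.
Q and R between them cover only {16, 18} — a naked pair. Remove those values from P, T, U.
That leaves U = 8. Remove 8 from S, T.
T has just one choice, so T = 12. So P can't be 12.
No further eliminations apply; Q can still be any of 16, 18.

16, 18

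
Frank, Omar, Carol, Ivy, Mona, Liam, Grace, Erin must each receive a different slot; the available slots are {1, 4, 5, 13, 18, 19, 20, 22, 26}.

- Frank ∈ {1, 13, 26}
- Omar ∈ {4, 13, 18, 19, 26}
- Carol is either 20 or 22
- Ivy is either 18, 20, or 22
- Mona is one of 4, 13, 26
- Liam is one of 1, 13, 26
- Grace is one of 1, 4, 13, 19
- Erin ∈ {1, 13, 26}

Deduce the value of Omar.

Frank, Liam, Erin between them cover only {1, 13, 26} — a naked triple. Remove those values from Omar, Mona, Grace.
Mona must be 4 (only option left). Eliminate 4 elsewhere: Omar, Grace.
Grace has just one choice, so Grace = 19. Eliminate 19 elsewhere: Omar.
So Omar = 18.

18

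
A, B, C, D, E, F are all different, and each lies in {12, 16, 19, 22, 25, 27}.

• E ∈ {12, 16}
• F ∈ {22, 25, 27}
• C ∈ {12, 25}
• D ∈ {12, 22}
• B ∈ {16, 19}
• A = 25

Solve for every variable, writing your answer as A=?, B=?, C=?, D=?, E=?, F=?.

A must be 25 (only option left). Eliminate 25 elsewhere: C, F.
C must be 12 (only option left). So D, E can't be 12.
D must be 22 (only option left). Remove 22 from F.
E has just one choice, so E = 16. Remove 16 from B.
F must be 27 (only option left).
That leaves B = 19.

A=25, B=19, C=12, D=22, E=16, F=27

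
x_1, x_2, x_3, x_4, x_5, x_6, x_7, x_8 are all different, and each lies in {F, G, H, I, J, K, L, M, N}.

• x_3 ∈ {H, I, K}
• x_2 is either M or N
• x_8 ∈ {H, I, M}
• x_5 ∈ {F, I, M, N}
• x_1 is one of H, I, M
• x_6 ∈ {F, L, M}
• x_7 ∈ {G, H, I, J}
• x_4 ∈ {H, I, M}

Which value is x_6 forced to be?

x_1, x_4, x_8 between them cover only {H, I, M} — a naked triple. Remove those values from x_2, x_3, x_5, x_6, x_7.
x_2 must be N (only option left). So x_5 can't be N.
x_3's domain is down to {K}, so x_3 = K.
x_5 has just one choice, so x_5 = F. Remove F from x_6.
So x_6 = L.

L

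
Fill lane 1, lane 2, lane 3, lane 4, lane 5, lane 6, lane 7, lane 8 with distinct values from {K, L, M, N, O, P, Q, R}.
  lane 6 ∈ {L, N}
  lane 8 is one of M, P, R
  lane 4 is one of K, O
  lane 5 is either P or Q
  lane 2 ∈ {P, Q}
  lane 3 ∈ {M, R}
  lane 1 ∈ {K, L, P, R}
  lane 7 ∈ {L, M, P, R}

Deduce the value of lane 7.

The 8 variables draw from only 8 values {K, L, M, N, O, P, Q, R}, so each is used; only lane 6 can be N, hence lane 6 = N.
The 7 still-open variables draw from only 7 values {K, L, M, O, P, Q, R}, so each is used; only lane 4 can be O, hence lane 4 = O.
The 6 still-open variables draw from only 6 values {K, L, M, P, Q, R}, so each is used; only lane 1 can be K, hence lane 1 = K.
The 5 still-open variables together cover exactly {L, M, P, Q, R} — 5 values for 5 variables — and L appears only in lane 7's list, so lane 7 = L.

L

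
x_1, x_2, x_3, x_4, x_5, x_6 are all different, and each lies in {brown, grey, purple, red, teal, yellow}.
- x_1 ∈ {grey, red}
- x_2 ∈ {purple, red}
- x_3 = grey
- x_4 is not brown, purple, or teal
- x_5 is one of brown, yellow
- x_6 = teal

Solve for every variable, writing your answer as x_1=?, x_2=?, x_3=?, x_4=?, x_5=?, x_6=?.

x_1=red, x_2=purple, x_3=grey, x_4=yellow, x_5=brown, x_6=teal

x_3's domain is down to {grey}, so x_3 = grey. So x_1, x_4 can't be grey.
x_6's domain is down to {teal}, so x_6 = teal.
x_1's domain is down to {red}, so x_1 = red. Strike red from x_2, x_4.
x_2 has just one choice, so x_2 = purple.
x_4 must be yellow (only option left). Eliminate yellow elsewhere: x_5.
x_5's domain is down to {brown}, so x_5 = brown.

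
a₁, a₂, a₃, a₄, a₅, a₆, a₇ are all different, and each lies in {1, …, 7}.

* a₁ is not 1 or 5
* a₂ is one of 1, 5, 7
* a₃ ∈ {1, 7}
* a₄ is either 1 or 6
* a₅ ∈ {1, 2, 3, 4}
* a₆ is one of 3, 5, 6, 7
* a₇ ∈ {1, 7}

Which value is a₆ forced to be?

The 2 variables a₃ and a₇ are confined to {1, 7}, which locks those values in; drop them from a₁, a₂, a₄, a₅, a₆.
a₂ must be 5 (only option left). Strike 5 from a₆.
That leaves a₄ = 6. Strike 6 from a₁, a₆.
So a₆ = 3.

3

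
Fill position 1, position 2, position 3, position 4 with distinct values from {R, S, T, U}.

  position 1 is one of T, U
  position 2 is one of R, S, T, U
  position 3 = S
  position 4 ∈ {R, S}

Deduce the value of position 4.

position 3 has just one choice, so position 3 = S. Remove S from position 2, position 4.
So position 4 = R.

R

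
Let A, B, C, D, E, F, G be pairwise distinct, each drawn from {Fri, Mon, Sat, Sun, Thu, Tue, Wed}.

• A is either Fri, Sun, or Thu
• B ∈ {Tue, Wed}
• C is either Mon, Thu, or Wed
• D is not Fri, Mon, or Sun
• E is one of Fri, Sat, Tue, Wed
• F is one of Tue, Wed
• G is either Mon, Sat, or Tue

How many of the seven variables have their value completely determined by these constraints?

The 7 variables draw from only 7 values {Fri, Mon, Sat, Sun, Thu, Tue, Wed}, so each is used; only A can be Sun, hence A = Sun.
The 6 still-open variables draw from only 6 values {Fri, Mon, Sat, Thu, Tue, Wed}, so each is used; only E can be Fri, hence E = Fri.
The 2 variables B and F are confined to {Tue, Wed}, which locks those values in; drop them from C, D, G.
Determined: A=Sun, E=Fri. The other variables each still have more than one consistent value. That makes 2.

2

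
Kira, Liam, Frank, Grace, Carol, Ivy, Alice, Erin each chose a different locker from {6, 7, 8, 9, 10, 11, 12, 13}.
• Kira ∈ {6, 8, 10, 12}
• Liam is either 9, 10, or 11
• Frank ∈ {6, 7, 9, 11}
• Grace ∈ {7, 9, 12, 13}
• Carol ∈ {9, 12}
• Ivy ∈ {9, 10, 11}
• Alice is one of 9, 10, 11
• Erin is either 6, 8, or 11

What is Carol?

The 8 variables together cover exactly {6, 7, 8, 9, 10, 11, 12, 13} — 8 values for 8 variables — and 13 appears only in Grace's list, so Grace = 13.
The 7 still-open variables together cover exactly {6, 7, 8, 9, 10, 11, 12} — 7 values for 7 variables — and 7 appears only in Frank's list, so Frank = 7.
Liam, Ivy, Alice share exactly the 3 values {9, 10, 11}; by pigeonhole those values go to them, so strike 9, 10, 11 from Kira, Carol, Erin.
So Carol = 12.

12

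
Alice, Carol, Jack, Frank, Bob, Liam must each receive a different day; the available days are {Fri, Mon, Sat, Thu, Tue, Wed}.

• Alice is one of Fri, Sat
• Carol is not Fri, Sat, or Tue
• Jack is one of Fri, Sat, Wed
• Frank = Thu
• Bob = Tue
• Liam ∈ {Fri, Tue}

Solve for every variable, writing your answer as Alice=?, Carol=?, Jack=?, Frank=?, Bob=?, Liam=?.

Alice=Sat, Carol=Mon, Jack=Wed, Frank=Thu, Bob=Tue, Liam=Fri

Frank has just one choice, so Frank = Thu. Remove Thu from Carol.
That leaves Bob = Tue. So Liam can't be Tue.
Liam's domain is down to {Fri}, so Liam = Fri. Remove Fri from Alice, Jack.
Alice has just one choice, so Alice = Sat. So Jack can't be Sat.
Jack's domain is down to {Wed}, so Jack = Wed. Remove Wed from Carol.
Carol must be Mon (only option left).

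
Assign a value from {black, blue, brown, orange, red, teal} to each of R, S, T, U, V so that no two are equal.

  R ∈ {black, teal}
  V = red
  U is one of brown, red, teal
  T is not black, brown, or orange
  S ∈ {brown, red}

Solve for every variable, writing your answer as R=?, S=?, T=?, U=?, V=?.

V must be red (only option left). Remove red from S, T, U.
S must be brown (only option left). Remove brown from U.
U must be teal (only option left). Remove teal from R, T.
R has just one choice, so R = black.
T must be blue (only option left).

R=black, S=brown, T=blue, U=teal, V=red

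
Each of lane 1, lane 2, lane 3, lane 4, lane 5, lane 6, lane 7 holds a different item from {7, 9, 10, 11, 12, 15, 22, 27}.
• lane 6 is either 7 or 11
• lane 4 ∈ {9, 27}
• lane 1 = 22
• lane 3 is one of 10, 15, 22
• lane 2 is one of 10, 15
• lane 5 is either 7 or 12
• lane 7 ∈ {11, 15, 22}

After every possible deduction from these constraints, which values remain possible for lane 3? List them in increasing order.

10, 15

lane 1's domain is down to {22}, so lane 1 = 22. So lane 3, lane 7 can't be 22.
lane 2 and lane 3 between them cover only {10, 15} — a naked pair. Remove those values from lane 7.
lane 7 must be 11 (only option left). Remove 11 from lane 6.
lane 6 must be 7 (only option left). Remove 7 from lane 5.
lane 5's domain is down to {12}, so lane 5 = 12.
No further eliminations apply; lane 3 can still be any of 10, 15.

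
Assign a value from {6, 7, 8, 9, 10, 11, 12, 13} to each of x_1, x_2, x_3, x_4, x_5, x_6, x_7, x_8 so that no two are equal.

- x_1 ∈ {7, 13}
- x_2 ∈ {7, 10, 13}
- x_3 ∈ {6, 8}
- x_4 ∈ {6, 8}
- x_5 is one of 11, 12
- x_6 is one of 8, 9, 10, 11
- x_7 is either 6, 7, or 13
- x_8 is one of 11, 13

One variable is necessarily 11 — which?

Among the 8 variables, 9 fits only x_6 (and all 8 values in {6, 7, 8, 9, 10, 11, 12, 13} must be used), so x_6 = 9.
Among the 7 still-open variables, 10 fits only x_2 (and all 7 values in {6, 7, 8, 10, 11, 12, 13} must be used), so x_2 = 10.
Among the 6 still-open variables, 12 fits only x_5 (and all 6 values in {6, 7, 8, 11, 12, 13} must be used), so x_5 = 12.
Among the 5 still-open variables, 11 fits only x_8 (and all 5 values in {6, 7, 8, 11, 13} must be used), so x_8 = 11.

x_8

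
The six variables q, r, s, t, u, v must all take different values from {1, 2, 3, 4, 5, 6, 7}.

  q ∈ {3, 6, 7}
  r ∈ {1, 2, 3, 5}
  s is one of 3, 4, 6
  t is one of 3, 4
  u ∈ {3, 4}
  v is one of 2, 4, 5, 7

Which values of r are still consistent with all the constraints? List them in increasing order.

1, 2, 5

t and u share exactly the 2 values {3, 4}; by pigeonhole those values go to them, so strike 3, 4 from q, r, s, v.
s has just one choice, so s = 6. Remove 6 from q.
q's domain is down to {7}, so q = 7. Remove 7 from v.
No further eliminations apply; r can still be any of 1, 2, 5.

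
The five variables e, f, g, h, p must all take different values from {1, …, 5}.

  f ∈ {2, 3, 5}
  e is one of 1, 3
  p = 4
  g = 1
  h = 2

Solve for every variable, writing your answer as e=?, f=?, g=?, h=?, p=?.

g must be 1 (only option left). So e can't be 1.
That leaves h = 2. Eliminate 2 elsewhere: f.
p has just one choice, so p = 4.
That leaves e = 3. So f can't be 3.
f must be 5 (only option left).

e=3, f=5, g=1, h=2, p=4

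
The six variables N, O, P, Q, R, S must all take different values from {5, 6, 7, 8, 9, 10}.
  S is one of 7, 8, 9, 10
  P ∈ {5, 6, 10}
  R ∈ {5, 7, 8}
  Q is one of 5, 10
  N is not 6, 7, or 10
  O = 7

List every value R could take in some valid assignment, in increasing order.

5, 8

O has just one choice, so O = 7. Remove 7 from R, S.
The 5 still-open variables together cover exactly {5, 6, 8, 9, 10} — 5 values for 5 variables — and 6 appears only in P's list, so P = 6.
No further eliminations apply; R can still be any of 5, 8.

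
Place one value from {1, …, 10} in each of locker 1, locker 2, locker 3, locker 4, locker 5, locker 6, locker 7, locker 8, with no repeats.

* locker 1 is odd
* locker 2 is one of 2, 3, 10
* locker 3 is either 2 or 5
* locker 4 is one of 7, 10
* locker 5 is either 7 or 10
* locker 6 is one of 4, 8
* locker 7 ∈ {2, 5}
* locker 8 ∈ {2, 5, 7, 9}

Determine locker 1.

1

The 2 variables locker 3 and locker 7 are confined to {2, 5}, which locks those values in; drop them from locker 1, locker 2, locker 8.
The 2 variables locker 4 and locker 5 are confined to {7, 10}, which locks those values in; drop them from locker 1, locker 2, locker 8.
locker 2's domain is down to {3}, so locker 2 = 3. Strike 3 from locker 1.
locker 8 must be 9 (only option left). So locker 1 can't be 9.
So locker 1 = 1.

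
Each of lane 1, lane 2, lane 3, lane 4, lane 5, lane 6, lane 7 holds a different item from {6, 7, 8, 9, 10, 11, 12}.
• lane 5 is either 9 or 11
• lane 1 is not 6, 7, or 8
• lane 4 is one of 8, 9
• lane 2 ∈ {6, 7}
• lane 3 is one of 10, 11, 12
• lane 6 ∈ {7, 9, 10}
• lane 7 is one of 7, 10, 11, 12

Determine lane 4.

The 7 variables together cover exactly {6, 7, 8, 9, 10, 11, 12} — 7 values for 7 variables — and 6 appears only in lane 2's list, so lane 2 = 6.
Among the 6 still-open variables, 8 fits only lane 4 (and all 6 values in {7, 8, 9, 10, 11, 12} must be used), so lane 4 = 8.

8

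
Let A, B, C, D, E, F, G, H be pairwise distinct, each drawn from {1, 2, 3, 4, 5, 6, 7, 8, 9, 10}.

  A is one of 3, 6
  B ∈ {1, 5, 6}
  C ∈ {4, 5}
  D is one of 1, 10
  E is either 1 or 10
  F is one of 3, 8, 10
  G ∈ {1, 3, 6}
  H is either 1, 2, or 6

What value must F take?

8

The 8 variables together cover exactly {1, 2, 3, 4, 5, 6, 8, 10} — 8 values for 8 variables — and 2 appears only in H's list, so H = 2.
The 7 still-open variables draw from only 7 values {1, 3, 4, 5, 6, 8, 10}, so each is used; only C can be 4, hence C = 4.
The 6 still-open variables draw from only 6 values {1, 3, 5, 6, 8, 10}, so each is used; only B can be 5, hence B = 5.
Among the 5 still-open variables, 8 fits only F (and all 5 values in {1, 3, 6, 8, 10} must be used), so F = 8.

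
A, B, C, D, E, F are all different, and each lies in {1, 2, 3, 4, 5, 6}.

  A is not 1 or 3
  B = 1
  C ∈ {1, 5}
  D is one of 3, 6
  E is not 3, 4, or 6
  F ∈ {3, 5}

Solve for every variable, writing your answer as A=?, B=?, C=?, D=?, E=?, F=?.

A=4, B=1, C=5, D=6, E=2, F=3

B has just one choice, so B = 1. Remove 1 from C, E.
C must be 5 (only option left). Remove 5 from A, E, F.
That leaves E = 2. So A can't be 2.
F must be 3 (only option left). So D can't be 3.
That leaves D = 6. Eliminate 6 elsewhere: A.
A has just one choice, so A = 4.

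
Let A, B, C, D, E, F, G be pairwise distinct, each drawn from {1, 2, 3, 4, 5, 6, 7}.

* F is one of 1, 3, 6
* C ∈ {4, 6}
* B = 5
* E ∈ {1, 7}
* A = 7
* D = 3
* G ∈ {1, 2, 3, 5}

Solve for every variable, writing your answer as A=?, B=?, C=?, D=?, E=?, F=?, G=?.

A=7, B=5, C=4, D=3, E=1, F=6, G=2

A has just one choice, so A = 7. So E can't be 7.
B's domain is down to {5}, so B = 5. Remove 5 from G.
D's domain is down to {3}, so D = 3. Eliminate 3 elsewhere: F, G.
E has just one choice, so E = 1. Eliminate 1 elsewhere: F, G.
F has just one choice, so F = 6. Eliminate 6 elsewhere: C.
G has just one choice, so G = 2.
C has just one choice, so C = 4.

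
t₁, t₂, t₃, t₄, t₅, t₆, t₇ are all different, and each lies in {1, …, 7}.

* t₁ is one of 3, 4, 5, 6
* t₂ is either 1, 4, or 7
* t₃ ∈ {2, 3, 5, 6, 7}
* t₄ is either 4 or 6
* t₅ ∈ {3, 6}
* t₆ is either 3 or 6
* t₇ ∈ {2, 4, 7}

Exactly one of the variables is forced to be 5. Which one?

The 7 variables draw from only 7 values {1, 2, 3, 4, 5, 6, 7}, so each is used; only t₂ can be 1, hence t₂ = 1.
The 2 variables t₅ and t₆ are confined to {3, 6}, which locks those values in; drop them from t₁, t₃, t₄.
t₄'s domain is down to {4}, so t₄ = 4. So t₁, t₇ can't be 4.
So 5 goes to t₁.

t₁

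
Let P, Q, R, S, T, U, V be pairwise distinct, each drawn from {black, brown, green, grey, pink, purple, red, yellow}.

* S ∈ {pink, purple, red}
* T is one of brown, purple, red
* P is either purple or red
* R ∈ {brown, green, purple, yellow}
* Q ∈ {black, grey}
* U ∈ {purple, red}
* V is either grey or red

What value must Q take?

P and U between them cover only {purple, red} — a naked pair. Remove those values from R, S, T, V.
S must be pink (only option left).
T's domain is down to {brown}, so T = brown. Remove brown from R.
V must be grey (only option left). So Q can't be grey.
So Q = black.

black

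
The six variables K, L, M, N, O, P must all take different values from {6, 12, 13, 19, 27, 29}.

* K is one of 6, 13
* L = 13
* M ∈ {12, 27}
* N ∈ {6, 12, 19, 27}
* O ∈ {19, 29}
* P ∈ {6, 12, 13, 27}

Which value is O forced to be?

L must be 13 (only option left). Strike 13 from K, P.
K has just one choice, so K = 6. Eliminate 6 elsewhere: N, P.
Among the 4 still-open variables, 29 fits only O (and all 4 values in {12, 19, 27, 29} must be used), so O = 29.

29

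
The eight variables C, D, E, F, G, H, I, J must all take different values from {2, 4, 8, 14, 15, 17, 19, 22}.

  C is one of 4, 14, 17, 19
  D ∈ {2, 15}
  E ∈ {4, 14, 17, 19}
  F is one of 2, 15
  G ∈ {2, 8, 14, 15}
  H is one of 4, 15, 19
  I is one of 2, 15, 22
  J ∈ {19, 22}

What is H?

Among the 8 variables, 8 fits only G (and all 8 values in {2, 4, 8, 14, 15, 17, 19, 22} must be used), so G = 8.
The 2 variables D and F are confined to {2, 15}, which locks those values in; drop them from H, I.
I's domain is down to {22}, so I = 22. Strike 22 from J.
J must be 19 (only option left). Eliminate 19 elsewhere: C, E, H.
So H = 4.

4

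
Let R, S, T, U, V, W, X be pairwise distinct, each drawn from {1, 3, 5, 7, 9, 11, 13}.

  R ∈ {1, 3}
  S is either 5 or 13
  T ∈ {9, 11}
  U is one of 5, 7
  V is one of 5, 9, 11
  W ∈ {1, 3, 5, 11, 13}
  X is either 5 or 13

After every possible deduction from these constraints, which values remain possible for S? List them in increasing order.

5, 13

The 7 variables together cover exactly {1, 3, 5, 7, 9, 11, 13} — 7 values for 7 variables — and 7 appears only in U's list, so U = 7.
S and X share exactly the 2 values {5, 13}; by pigeonhole those values go to them, so strike 5, 13 from V, W.
T and V between them cover only {9, 11} — a naked pair. Remove those values from W.
No further eliminations apply; S can still be any of 5, 13.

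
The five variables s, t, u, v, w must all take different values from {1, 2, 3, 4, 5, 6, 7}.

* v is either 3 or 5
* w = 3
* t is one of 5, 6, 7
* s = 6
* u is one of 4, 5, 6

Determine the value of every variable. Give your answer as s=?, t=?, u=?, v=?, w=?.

s=6, t=7, u=4, v=5, w=3

s's domain is down to {6}, so s = 6. Strike 6 from t, u.
w's domain is down to {3}, so w = 3. Strike 3 from v.
v's domain is down to {5}, so v = 5. Remove 5 from t, u.
t has just one choice, so t = 7.
u has just one choice, so u = 4.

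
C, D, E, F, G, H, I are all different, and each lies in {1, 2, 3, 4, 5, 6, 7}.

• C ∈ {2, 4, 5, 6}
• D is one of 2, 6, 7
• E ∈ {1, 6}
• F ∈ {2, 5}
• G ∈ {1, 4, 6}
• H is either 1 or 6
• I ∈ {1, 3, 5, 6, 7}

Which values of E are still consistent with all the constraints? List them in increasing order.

The 7 variables together cover exactly {1, 2, 3, 4, 5, 6, 7} — 7 values for 7 variables — and 3 appears only in I's list, so I = 3.
The 6 still-open variables draw from only 6 values {1, 2, 4, 5, 6, 7}, so each is used; only D can be 7, hence D = 7.
E and H share exactly the 2 values {1, 6}; by pigeonhole those values go to them, so strike 1, 6 from C, G.
That leaves G = 4. Strike 4 from C.
No further eliminations apply; E can still be any of 1, 6.

1, 6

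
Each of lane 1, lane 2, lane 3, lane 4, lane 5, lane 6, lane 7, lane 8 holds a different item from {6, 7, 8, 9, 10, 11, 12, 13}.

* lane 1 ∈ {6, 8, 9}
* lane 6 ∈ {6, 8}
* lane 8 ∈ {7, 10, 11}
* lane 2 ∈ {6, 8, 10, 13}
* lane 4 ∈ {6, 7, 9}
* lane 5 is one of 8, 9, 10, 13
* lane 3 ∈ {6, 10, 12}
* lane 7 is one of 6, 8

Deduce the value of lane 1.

The 8 variables together cover exactly {6, 7, 8, 9, 10, 11, 12, 13} — 8 values for 8 variables — and 11 appears only in lane 8's list, so lane 8 = 11.
The 7 still-open variables together cover exactly {6, 7, 8, 9, 10, 12, 13} — 7 values for 7 variables — and 7 appears only in lane 4's list, so lane 4 = 7.
The 6 still-open variables draw from only 6 values {6, 8, 9, 10, 12, 13}, so each is used; only lane 3 can be 12, hence lane 3 = 12.
lane 6 and lane 7 between them cover only {6, 8} — a naked pair. Remove those values from lane 1, lane 2, lane 5.
So lane 1 = 9.

9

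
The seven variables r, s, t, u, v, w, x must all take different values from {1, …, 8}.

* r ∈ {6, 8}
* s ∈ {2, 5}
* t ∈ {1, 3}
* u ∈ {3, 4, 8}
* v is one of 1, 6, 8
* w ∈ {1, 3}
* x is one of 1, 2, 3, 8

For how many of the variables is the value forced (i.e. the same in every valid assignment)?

The 7 variables together cover exactly {1, 2, 3, 4, 5, 6, 8} — 7 values for 7 variables — and 4 appears only in u's list, so u = 4.
The 6 still-open variables together cover exactly {1, 2, 3, 5, 6, 8} — 6 values for 6 variables — and 5 appears only in s's list, so s = 5.
Among the 5 still-open variables, 2 fits only x (and all 5 values in {1, 2, 3, 6, 8} must be used), so x = 2.
t and w share exactly the 2 values {1, 3}; by pigeonhole those values go to them, so strike 1, 3 from v.
Determined: s=5, u=4, x=2. The other variables each still have more than one consistent value. That makes 3.

3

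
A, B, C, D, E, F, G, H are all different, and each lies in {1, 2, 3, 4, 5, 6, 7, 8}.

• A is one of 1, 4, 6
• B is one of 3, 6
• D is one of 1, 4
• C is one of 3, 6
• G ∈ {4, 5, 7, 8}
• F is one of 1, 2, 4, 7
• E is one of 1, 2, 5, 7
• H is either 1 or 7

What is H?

7

The 8 variables together cover exactly {1, 2, 3, 4, 5, 6, 7, 8} — 8 values for 8 variables — and 8 appears only in G's list, so G = 8.
Among the 7 still-open variables, 5 fits only E (and all 7 values in {1, 2, 3, 4, 5, 6, 7} must be used), so E = 5.
The 6 still-open variables draw from only 6 values {1, 2, 3, 4, 6, 7}, so each is used; only F can be 2, hence F = 2.
The 5 still-open variables together cover exactly {1, 3, 4, 6, 7} — 5 values for 5 variables — and 7 appears only in H's list, so H = 7.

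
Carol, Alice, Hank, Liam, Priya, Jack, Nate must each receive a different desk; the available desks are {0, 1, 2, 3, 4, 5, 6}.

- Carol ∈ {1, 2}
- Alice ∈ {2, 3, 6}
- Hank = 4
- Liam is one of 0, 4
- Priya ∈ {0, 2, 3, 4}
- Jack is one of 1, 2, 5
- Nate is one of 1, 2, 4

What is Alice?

6

Hank must be 4 (only option left). So Liam, Priya, Nate can't be 4.
Liam's domain is down to {0}, so Liam = 0. Strike 0 from Priya.
Among the 5 still-open variables, 5 fits only Jack (and all 5 values in {1, 2, 3, 5, 6} must be used), so Jack = 5.
Among the 4 still-open variables, 6 fits only Alice (and all 4 values in {1, 2, 3, 6} must be used), so Alice = 6.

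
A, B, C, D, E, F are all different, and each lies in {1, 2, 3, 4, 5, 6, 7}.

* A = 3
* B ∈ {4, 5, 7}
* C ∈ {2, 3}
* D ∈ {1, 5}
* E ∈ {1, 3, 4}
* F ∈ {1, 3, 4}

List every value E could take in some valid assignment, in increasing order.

1, 4

A's domain is down to {3}, so A = 3. Strike 3 from C, E, F.
C has just one choice, so C = 2.
The 4 still-open variables together cover exactly {1, 4, 5, 7} — 4 values for 4 variables — and 7 appears only in B's list, so B = 7.
The 3 still-open variables draw from only 3 values {1, 4, 5}, so each is used; only D can be 5, hence D = 5.
No further eliminations apply; E can still be any of 1, 4.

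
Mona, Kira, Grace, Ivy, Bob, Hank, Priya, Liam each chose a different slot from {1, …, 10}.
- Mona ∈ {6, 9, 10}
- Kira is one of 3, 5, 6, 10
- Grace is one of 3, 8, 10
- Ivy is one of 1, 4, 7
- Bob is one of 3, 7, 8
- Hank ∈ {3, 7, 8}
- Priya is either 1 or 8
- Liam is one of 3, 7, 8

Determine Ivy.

The 3 variables Bob, Hank, Liam are confined to {3, 7, 8}, which locks those values in; drop them from Kira, Grace, Ivy, Priya.
That leaves Grace = 10. Remove 10 from Mona, Kira.
Priya's domain is down to {1}, so Priya = 1. So Ivy can't be 1.
So Ivy = 4.

4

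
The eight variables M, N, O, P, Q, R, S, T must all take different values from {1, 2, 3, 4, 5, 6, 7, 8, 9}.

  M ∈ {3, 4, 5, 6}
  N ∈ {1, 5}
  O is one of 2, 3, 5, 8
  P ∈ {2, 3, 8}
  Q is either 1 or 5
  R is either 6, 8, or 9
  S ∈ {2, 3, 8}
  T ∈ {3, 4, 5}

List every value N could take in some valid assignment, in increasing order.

Among the 8 variables, 9 fits only R (and all 8 values in {1, 2, 3, 4, 5, 6, 8, 9} must be used), so R = 9.
Among the 7 still-open variables, 6 fits only M (and all 7 values in {1, 2, 3, 4, 5, 6, 8} must be used), so M = 6.
Among the 6 still-open variables, 4 fits only T (and all 6 values in {1, 2, 3, 4, 5, 8} must be used), so T = 4.
N and Q between them cover only {1, 5} — a naked pair. Remove those values from O.
No further eliminations apply; N can still be any of 1, 5.

1, 5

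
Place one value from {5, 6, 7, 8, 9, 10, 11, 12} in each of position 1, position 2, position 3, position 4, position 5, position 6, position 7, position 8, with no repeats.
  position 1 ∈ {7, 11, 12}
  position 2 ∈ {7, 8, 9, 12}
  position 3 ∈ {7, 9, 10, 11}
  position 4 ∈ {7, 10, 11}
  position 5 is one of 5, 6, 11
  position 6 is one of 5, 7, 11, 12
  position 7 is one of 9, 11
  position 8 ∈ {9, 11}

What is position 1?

12

Among the 8 variables, 6 fits only position 5 (and all 8 values in {5, 6, 7, 8, 9, 10, 11, 12} must be used), so position 5 = 6.
The 7 still-open variables draw from only 7 values {5, 7, 8, 9, 10, 11, 12}, so each is used; only position 6 can be 5, hence position 6 = 5.
The 6 still-open variables together cover exactly {7, 8, 9, 10, 11, 12} — 6 values for 6 variables — and 8 appears only in position 2's list, so position 2 = 8.
The 5 still-open variables together cover exactly {7, 9, 10, 11, 12} — 5 values for 5 variables — and 12 appears only in position 1's list, so position 1 = 12.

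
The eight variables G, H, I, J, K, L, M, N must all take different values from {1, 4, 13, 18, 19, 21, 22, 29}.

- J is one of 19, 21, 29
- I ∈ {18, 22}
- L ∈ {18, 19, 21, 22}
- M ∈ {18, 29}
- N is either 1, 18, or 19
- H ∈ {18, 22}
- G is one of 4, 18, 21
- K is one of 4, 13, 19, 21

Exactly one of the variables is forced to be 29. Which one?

Among the 8 variables, 1 fits only N (and all 8 values in {1, 4, 13, 18, 19, 21, 22, 29} must be used), so N = 1.
The 7 still-open variables together cover exactly {4, 13, 18, 19, 21, 22, 29} — 7 values for 7 variables — and 13 appears only in K's list, so K = 13.
The 6 still-open variables draw from only 6 values {4, 18, 19, 21, 22, 29}, so each is used; only G can be 4, hence G = 4.
H and I share exactly the 2 values {18, 22}; by pigeonhole those values go to them, so strike 18, 22 from L, M.
So 29 goes to M.

M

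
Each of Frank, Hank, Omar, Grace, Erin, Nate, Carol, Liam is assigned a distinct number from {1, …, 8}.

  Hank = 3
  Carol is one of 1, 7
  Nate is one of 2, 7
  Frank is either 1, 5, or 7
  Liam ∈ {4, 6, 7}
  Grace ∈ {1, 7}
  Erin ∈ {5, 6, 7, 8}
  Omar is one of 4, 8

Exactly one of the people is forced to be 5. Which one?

Frank

Hank must be 3 (only option left).
The 7 still-open variables together cover exactly {1, 2, 4, 5, 6, 7, 8} — 7 values for 7 variables — and 2 appears only in Nate's list, so Nate = 2.
The 2 variables Grace and Carol are confined to {1, 7}, which locks those values in; drop them from Frank, Erin, Liam.
So 5 goes to Frank.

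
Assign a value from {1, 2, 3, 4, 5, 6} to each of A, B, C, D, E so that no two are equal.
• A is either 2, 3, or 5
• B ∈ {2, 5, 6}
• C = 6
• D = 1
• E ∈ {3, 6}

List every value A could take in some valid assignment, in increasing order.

2, 5

C has just one choice, so C = 6. So B, E can't be 6.
D's domain is down to {1}, so D = 1.
E has just one choice, so E = 3. Remove 3 from A.
No further eliminations apply; A can still be any of 2, 5.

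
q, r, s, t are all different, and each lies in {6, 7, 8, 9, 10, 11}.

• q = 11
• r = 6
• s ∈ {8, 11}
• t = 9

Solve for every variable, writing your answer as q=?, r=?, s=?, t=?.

q=11, r=6, s=8, t=9

q has just one choice, so q = 11. So s can't be 11.
That leaves r = 6.
That leaves s = 8.
That leaves t = 9.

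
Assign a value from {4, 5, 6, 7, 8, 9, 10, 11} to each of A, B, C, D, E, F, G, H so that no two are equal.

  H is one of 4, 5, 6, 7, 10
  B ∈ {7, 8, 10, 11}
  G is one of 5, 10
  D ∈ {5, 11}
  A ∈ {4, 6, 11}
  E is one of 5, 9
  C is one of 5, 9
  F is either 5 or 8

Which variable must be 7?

B

The 2 variables C and E are confined to {5, 9}, which locks those values in; drop them from D, F, G, H.
That leaves D = 11. Strike 11 from A, B.
That leaves F = 8. Strike 8 from B.
G must be 10 (only option left). So B, H can't be 10.
So 7 goes to B.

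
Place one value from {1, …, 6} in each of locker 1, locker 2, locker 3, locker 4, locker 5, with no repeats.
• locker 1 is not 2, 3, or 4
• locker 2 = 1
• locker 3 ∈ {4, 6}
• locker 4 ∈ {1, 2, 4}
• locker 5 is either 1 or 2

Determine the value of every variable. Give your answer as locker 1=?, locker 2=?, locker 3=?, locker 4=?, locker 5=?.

locker 2 must be 1 (only option left). Remove 1 from locker 1, locker 4, locker 5.
That leaves locker 5 = 2. Remove 2 from locker 4.
locker 4's domain is down to {4}, so locker 4 = 4. Remove 4 from locker 3.
locker 3 has just one choice, so locker 3 = 6. Strike 6 from locker 1.
locker 1's domain is down to {5}, so locker 1 = 5.

locker 1=5, locker 2=1, locker 3=6, locker 4=4, locker 5=2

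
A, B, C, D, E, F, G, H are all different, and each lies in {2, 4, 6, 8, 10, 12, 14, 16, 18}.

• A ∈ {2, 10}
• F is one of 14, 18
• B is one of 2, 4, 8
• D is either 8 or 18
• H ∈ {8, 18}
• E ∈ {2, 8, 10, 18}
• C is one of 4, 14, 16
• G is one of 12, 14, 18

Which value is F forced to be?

The 8 variables together cover exactly {2, 4, 8, 10, 12, 14, 16, 18} — 8 values for 8 variables — and 12 appears only in G's list, so G = 12.
The 7 still-open variables draw from only 7 values {2, 4, 8, 10, 14, 16, 18}, so each is used; only C can be 16, hence C = 16.
The 6 still-open variables draw from only 6 values {2, 4, 8, 10, 14, 18}, so each is used; only B can be 4, hence B = 4.
The 5 still-open variables together cover exactly {2, 8, 10, 14, 18} — 5 values for 5 variables — and 14 appears only in F's list, so F = 14.

14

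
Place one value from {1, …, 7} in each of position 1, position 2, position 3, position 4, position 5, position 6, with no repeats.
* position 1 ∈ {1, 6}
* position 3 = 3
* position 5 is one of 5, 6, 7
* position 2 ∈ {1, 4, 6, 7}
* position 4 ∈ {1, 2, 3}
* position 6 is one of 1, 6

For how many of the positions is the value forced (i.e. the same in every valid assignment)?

position 3 has just one choice, so position 3 = 3. Eliminate 3 elsewhere: position 4.
position 1 and position 6 share exactly the 2 values {1, 6}; by pigeonhole those values go to them, so strike 1, 6 from position 2, position 4, position 5.
position 4 has just one choice, so position 4 = 2.
Determined: position 3=3, position 4=2. The other positions each still have more than one consistent value. That makes 2.

2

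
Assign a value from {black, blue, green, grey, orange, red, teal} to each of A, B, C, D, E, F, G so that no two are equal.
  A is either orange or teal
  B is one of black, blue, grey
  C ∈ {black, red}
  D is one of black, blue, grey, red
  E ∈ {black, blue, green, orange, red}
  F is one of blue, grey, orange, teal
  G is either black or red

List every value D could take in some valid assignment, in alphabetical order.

blue, grey

The 7 variables together cover exactly {black, blue, green, grey, orange, red, teal} — 7 values for 7 variables — and green appears only in E's list, so E = green.
The 2 variables C and G are confined to {black, red}, which locks those values in; drop them from B, D.
The 2 variables B and D are confined to {blue, grey}, which locks those values in; drop them from F.
No further eliminations apply; D can still be any of blue, grey.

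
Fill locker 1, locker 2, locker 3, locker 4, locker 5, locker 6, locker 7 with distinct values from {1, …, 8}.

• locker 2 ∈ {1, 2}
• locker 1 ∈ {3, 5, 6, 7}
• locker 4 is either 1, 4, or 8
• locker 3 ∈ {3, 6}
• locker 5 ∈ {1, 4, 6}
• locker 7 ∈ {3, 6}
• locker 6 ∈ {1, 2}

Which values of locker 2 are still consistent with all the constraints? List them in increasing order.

1, 2

locker 2 and locker 6 between them cover only {1, 2} — a naked pair. Remove those values from locker 4, locker 5.
locker 3 and locker 7 share exactly the 2 values {3, 6}; by pigeonhole those values go to them, so strike 3, 6 from locker 1, locker 5.
locker 5 must be 4 (only option left). Remove 4 from locker 4.
locker 4's domain is down to {8}, so locker 4 = 8.
No further eliminations apply; locker 2 can still be any of 1, 2.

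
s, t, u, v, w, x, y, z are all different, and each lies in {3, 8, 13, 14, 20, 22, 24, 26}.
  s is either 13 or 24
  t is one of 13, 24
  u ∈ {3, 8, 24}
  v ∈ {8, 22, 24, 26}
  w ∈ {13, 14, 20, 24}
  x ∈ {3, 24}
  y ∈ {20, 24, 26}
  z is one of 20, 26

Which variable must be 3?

Among the 8 variables, 14 fits only w (and all 8 values in {3, 8, 13, 14, 20, 22, 24, 26} must be used), so w = 14.
Among the 7 still-open variables, 22 fits only v (and all 7 values in {3, 8, 13, 20, 22, 24, 26} must be used), so v = 22.
The 6 still-open variables together cover exactly {3, 8, 13, 20, 24, 26} — 6 values for 6 variables — and 8 appears only in u's list, so u = 8.
Among the 5 still-open variables, 3 fits only x (and all 5 values in {3, 13, 20, 24, 26} must be used), so x = 3.

x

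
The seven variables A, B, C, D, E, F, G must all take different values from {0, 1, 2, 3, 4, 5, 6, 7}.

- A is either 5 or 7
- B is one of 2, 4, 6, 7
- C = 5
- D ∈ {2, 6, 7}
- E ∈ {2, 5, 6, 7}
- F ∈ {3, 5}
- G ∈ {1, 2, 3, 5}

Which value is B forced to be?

C has just one choice, so C = 5. Eliminate 5 elsewhere: A, E, F, G.
F has just one choice, so F = 3. Remove 3 from G.
A must be 7 (only option left). Remove 7 from B, D, E.
Among the 4 still-open variables, 1 fits only G (and all 4 values in {1, 2, 4, 6} must be used), so G = 1.
The 3 still-open variables together cover exactly {2, 4, 6} — 3 values for 3 variables — and 4 appears only in B's list, so B = 4.

4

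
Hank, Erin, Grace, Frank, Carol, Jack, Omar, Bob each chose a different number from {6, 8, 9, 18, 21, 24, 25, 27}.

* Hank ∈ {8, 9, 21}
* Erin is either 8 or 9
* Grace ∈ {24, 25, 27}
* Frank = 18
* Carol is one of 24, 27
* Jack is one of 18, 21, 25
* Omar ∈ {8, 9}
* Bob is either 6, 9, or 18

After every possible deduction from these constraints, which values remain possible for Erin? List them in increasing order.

8, 9

Frank must be 18 (only option left). Eliminate 18 elsewhere: Jack, Bob.
The 7 still-open variables draw from only 7 values {6, 8, 9, 21, 24, 25, 27}, so each is used; only Bob can be 6, hence Bob = 6.
The 2 variables Erin and Omar are confined to {8, 9}, which locks those values in; drop them from Hank.
Hank's domain is down to {21}, so Hank = 21. Remove 21 from Jack.
Jack has just one choice, so Jack = 25. So Grace can't be 25.
No further eliminations apply; Erin can still be any of 8, 9.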